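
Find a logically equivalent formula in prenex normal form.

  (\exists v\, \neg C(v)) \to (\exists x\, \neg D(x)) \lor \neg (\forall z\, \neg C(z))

\forall v\, \exists x\, \exists z\, (C(v) \lor \neg D(x) \lor C(z))

Rewrite implications/biconditionals: A → B as ¬A ∨ B.
  \neg (\exists v\, \neg C(v)) \lor (\exists x\, \neg D(x)) \lor \neg (\forall z\, \neg C(z))
Push ¬ through the quantifiers and connectives to reach negation normal form:
  (\forall v\, C(v)) \lor (\exists x\, \neg D(x)) \lor (\exists z\, C(z))
All bound variables are already distinct, so no renaming is needed.
Pull the quantifiers to the front (each side's bound variable is not free in the other side):
  \forall v\, \exists x\, \exists z\, (C(v) \lor \neg D(x) \lor C(z))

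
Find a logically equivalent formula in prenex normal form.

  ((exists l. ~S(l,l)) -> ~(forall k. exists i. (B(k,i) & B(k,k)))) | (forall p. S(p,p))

Eliminate → and ↔ using ¬ and ∨.
  ~(exists l. ~S(l,l)) | ~(forall k. exists i. (B(k,i) & B(k,k))) | (forall p. S(p,p))
Drive negations inward (¬∀x A ≡ ∃x ¬A, ¬∃x A ≡ ∀x ¬A, De Morgan for ∧/∨):
  (forall l. S(l,l)) | (exists k. forall i. (~B(k,i) | ~B(k,k))) | (forall p. S(p,p))
All bound variables are already distinct, so no renaming is needed.
Finally move all quantifiers to the prefix:
  forall l. exists k. forall i. forall p. (S(l,l) | ~B(k,i) | ~B(k,k) | S(p,p))

forall l. exists k. forall i. forall p. (S(l,l) | ~B(k,i) | ~B(k,k) | S(p,p))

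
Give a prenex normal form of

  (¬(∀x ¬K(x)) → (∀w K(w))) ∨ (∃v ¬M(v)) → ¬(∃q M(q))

∃x ∃w ∀v ∀q (K(x) ∧ ¬K(w) ∧ M(v) ∨ ¬M(q))

First replace A → B with ¬A ∨ B.
  ¬(¬¬(∀x ¬K(x)) ∨ (∀w K(w)) ∨ (∃v ¬M(v))) ∨ ¬(∃q M(q))
Move each ¬ inward, flipping quantifiers it crosses:
  (∃x K(x)) ∧ (∃w ¬K(w)) ∧ (∀v M(v)) ∨ (∀q ¬M(q))
All bound variables are already distinct, so no renaming is needed.
Extract every quantifier outward, since the variables are now distinct and don't occur free across branches:
  ∃x ∃w ∀v ∀q (K(x) ∧ ¬K(w) ∧ M(v) ∨ ¬M(q))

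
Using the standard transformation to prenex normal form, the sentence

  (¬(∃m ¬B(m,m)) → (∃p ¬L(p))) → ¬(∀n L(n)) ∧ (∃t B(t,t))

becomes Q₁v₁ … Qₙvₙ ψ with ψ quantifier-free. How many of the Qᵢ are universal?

Rewrite implications/biconditionals: A → B as ¬A ∨ B.
  ¬(¬¬(∃m ¬B(m,m)) ∨ (∃p ¬L(p))) ∨ ¬(∀n L(n)) ∧ (∃t B(t,t))
Push ¬ through the quantifiers and connectives to reach negation normal form:
  (∀m B(m,m)) ∧ (∀p L(p)) ∨ (∃n ¬L(n)) ∧ (∃t B(t,t))
All bound variables are already distinct, so no renaming is needed.
Extract every quantifier outward, since the variables are now distinct and don't occur free across branches:
  ∀m ∀p ∃n ∃t (B(m,m) ∧ L(p) ∨ ¬L(n) ∧ B(t,t))
The prefix is ∀m ∀p ∃n ∃t: 2 universal, 2 existential.

2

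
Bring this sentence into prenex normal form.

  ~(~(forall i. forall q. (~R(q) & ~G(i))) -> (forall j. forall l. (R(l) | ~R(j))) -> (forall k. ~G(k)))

exists i. exists q. forall j. forall l. exists k. ((R(q) | G(i)) & (R(l) | ~R(j)) & G(k))

Eliminate → and ↔ using ¬ and ∨.
  ~(~~(forall i. forall q. (~R(q) & ~G(i))) | ~(forall j. forall l. (R(l) | ~R(j))) | (forall k. ~G(k)))
Move each ¬ inward, flipping quantifiers it crosses:
  (exists i. exists q. (R(q) | G(i))) & (forall j. forall l. (R(l) | ~R(j))) & (exists k. G(k))
All bound variables are already distinct, so no renaming is needed.
Extract every quantifier outward, since the variables are now distinct and don't occur free across branches:
  exists i. exists q. forall j. forall l. exists k. ((R(q) | G(i)) & (R(l) | ~R(j)) & G(k))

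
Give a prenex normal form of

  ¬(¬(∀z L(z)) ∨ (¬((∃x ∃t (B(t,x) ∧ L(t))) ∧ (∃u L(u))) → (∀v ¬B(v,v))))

∀z ∀x ∀t ∀u ∃v (L(z) ∧ (¬B(t,x) ∨ ¬L(t) ∨ ¬L(u)) ∧ B(v,v))

Eliminate → and ↔ using ¬ and ∨.
  ¬(¬(∀z L(z)) ∨ ¬¬((∃x ∃t (B(t,x) ∧ L(t))) ∧ (∃u L(u))) ∨ (∀v ¬B(v,v)))
Move each ¬ inward, flipping quantifiers it crosses:
  (∀z L(z)) ∧ ((∀x ∀t (¬B(t,x) ∨ ¬L(t))) ∨ (∀u ¬L(u))) ∧ (∃v B(v,v))
All bound variables are already distinct, so no renaming is needed.
Extract every quantifier outward, since the variables are now distinct and don't occur free across branches:
  ∀z ∀x ∀t ∀u ∃v (L(z) ∧ (¬B(t,x) ∨ ¬L(t) ∨ ¬L(u)) ∧ B(v,v))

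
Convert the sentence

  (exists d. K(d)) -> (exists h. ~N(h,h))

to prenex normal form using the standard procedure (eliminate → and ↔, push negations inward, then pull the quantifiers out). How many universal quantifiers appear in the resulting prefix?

1

First replace A → B with ¬A ∨ B.
  ~(exists d. K(d)) | (exists h. ~N(h,h))
Drive negations inward (¬∀x A ≡ ∃x ¬A, ¬∃x A ≡ ∀x ¬A, De Morgan for ∧/∨):
  (forall d. ~K(d)) | (exists h. ~N(h,h))
Extract every quantifier outward, since the variables are now distinct and don't occur free across branches:
  forall d. exists h. (~K(d) | ~N(h,h))
The prefix is forall d exists h: 1 universal, 1 existential.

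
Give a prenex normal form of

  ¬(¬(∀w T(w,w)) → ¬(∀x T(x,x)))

∃w ∀x (¬T(w,w) ∧ T(x,x))

Rewrite implications/biconditionals: A → B as ¬A ∨ B.
  ¬(¬¬(∀w T(w,w)) ∨ ¬(∀x T(x,x)))
Drive negations inward (¬∀x A ≡ ∃x ¬A, ¬∃x A ≡ ∀x ¬A, De Morgan for ∧/∨):
  (∃w ¬T(w,w)) ∧ (∀x T(x,x))
All bound variables are already distinct, so no renaming is needed.
Extract every quantifier outward, since the variables are now distinct and don't occur free across branches:
  ∃w ∀x (¬T(w,w) ∧ T(x,x))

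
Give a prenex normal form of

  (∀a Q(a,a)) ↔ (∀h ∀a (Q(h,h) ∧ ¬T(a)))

Eliminate → and ↔ using ¬ and ∨; A ↔ B as (¬A ∨ B) ∧ (¬B ∨ A).
  (¬(∀a Q(a,a)) ∨ (∀h ∀a (Q(h,h) ∧ ¬T(a)))) ∧ (¬(∀h ∀a (Q(h,h) ∧ ¬T(a))) ∨ (∀a Q(a,a)))
Move each ¬ inward, flipping quantifiers it crosses:
  ((∃a ¬Q(a,a)) ∨ (∀h ∀a (Q(h,h) ∧ ¬T(a)))) ∧ ((∃h ∃a (¬Q(h,h) ∨ T(a))) ∨ (∀a Q(a,a)))
Standardize variables apart so no two quantifiers bind the same name: a↦z, h↦v, a↦r, a↦y1.
  ((∃a ¬Q(a,a)) ∨ (∀h ∀z (Q(h,h) ∧ ¬T(z)))) ∧ ((∃v ∃r (¬Q(v,v) ∨ T(r))) ∨ (∀y1 Q(y1,y1)))
Pull the quantifiers to the front (each side's bound variable is not free in the other side):
  ∃a ∀h ∀z ∃v ∃r ∀y1 ((¬Q(a,a) ∨ Q(h,h) ∧ ¬T(z)) ∧ (¬Q(v,v) ∨ T(r) ∨ Q(y1,y1)))

∃a ∀h ∀z ∃v ∃r ∀y1 ((¬Q(a,a) ∨ Q(h,h) ∧ ¬T(z)) ∧ (¬Q(v,v) ∨ T(r) ∨ Q(y1,y1)))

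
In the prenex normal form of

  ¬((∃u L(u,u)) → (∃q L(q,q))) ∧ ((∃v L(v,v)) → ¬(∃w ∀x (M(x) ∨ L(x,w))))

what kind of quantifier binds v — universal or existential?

universal

First replace A → B with ¬A ∨ B.
  ¬(¬(∃u L(u,u)) ∨ (∃q L(q,q))) ∧ (¬(∃v L(v,v)) ∨ ¬(∃w ∀x (M(x) ∨ L(x,w))))
Move each ¬ inward, flipping quantifiers it crosses:
  (∃u L(u,u)) ∧ (∀q ¬L(q,q)) ∧ ((∀v ¬L(v,v)) ∨ (∀w ∃x (¬M(x) ∧ ¬L(x,w))))
All bound variables are already distinct, so no renaming is needed.
Extract every quantifier outward, since the variables are now distinct and don't occur free across branches:
  ∃u ∀q ∀v ∀w ∃x (L(u,u) ∧ ¬L(q,q) ∧ (¬L(v,v) ∨ ¬M(x) ∧ ¬L(x,w)))
The quantifier ∃v sits under an odd number of negations (counting the antecedent side of each →), so it flips to ∀v.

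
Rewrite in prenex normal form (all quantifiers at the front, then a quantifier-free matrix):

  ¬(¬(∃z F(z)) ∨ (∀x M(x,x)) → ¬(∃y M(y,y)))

First replace A → B with ¬A ∨ B.
  ¬(¬(¬(∃z F(z)) ∨ (∀x M(x,x))) ∨ ¬(∃y M(y,y)))
Drive negations inward (¬∀x A ≡ ∃x ¬A, ¬∃x A ≡ ∀x ¬A, De Morgan for ∧/∨):
  ((∀z ¬F(z)) ∨ (∀x M(x,x))) ∧ (∃y M(y,y))
Finally move all quantifiers to the prefix:
  ∀z ∀x ∃y ((¬F(z) ∨ M(x,x)) ∧ M(y,y))

∀z ∀x ∃y ((¬F(z) ∨ M(x,x)) ∧ M(y,y))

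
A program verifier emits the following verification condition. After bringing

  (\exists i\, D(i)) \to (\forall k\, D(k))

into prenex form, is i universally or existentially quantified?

universal

First replace A → B with ¬A ∨ B.
  \neg (\exists i\, D(i)) \lor (\forall k\, D(k))
Drive negations inward (¬∀x A ≡ ∃x ¬A, ¬∃x A ≡ ∀x ¬A, De Morgan for ∧/∨):
  (\forall i\, \neg D(i)) \lor (\forall k\, D(k))
All bound variables are already distinct, so no renaming is needed.
Finally move all quantifiers to the prefix:
  \forall i\, \forall k\, (\neg D(i) \lor D(k))
The quantifier \exists i sits under an odd number of negations (counting the antecedent side of each →), so it flips to \forall i.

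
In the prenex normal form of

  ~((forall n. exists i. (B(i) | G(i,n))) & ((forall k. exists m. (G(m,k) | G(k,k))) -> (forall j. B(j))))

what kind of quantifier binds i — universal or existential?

universal

First replace A → B with ¬A ∨ B.
  ~((forall n. exists i. (B(i) | G(i,n))) & (~(forall k. exists m. (G(m,k) | G(k,k))) | (forall j. B(j))))
Push ¬ through the quantifiers and connectives to reach negation normal form:
  (exists n. forall i. (~B(i) & ~G(i,n))) | (forall k. exists m. (G(m,k) | G(k,k))) & (exists j. ~B(j))
Pull the quantifiers to the front (each side's bound variable is not free in the other side):
  exists n. forall i. forall k. exists m. exists j. (~B(i) & ~G(i,n) | (G(m,k) | G(k,k)) & ~B(j))
The quantifier exists i sits under an odd number of negations (counting the antecedent side of each →), so it flips to forall i.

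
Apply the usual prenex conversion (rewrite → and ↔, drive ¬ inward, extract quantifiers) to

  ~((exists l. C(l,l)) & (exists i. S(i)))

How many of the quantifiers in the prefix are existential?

0

Move each ¬ inward, flipping quantifiers it crosses:
  (forall l. ~C(l,l)) | (forall i. ~S(i))
All bound variables are already distinct, so no renaming is needed.
Extract every quantifier outward, since the variables are now distinct and don't occur free across branches:
  forall l. forall i. (~C(l,l) | ~S(i))
The prefix is forall l forall i: 2 universal, 0 existential.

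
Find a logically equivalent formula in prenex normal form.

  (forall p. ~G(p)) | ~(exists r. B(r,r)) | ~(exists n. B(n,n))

Push ¬ through the quantifiers and connectives to reach negation normal form:
  (forall p. ~G(p)) | (forall r. ~B(r,r)) | (forall n. ~B(n,n))
All bound variables are already distinct, so no renaming is needed.
Extract every quantifier outward, since the variables are now distinct and don't occur free across branches:
  forall p. forall r. forall n. (~G(p) | ~B(r,r) | ~B(n,n))

forall p. forall r. forall n. (~G(p) | ~B(r,r) | ~B(n,n))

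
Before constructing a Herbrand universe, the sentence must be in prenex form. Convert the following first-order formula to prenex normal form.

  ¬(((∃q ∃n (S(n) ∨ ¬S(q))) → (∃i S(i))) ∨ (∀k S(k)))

∃q ∃n ∀i ∃k ((S(n) ∨ ¬S(q)) ∧ ¬S(i) ∧ ¬S(k))

Eliminate → and ↔ using ¬ and ∨.
  ¬(¬(∃q ∃n (S(n) ∨ ¬S(q))) ∨ (∃i S(i)) ∨ (∀k S(k)))
Move each ¬ inward, flipping quantifiers it crosses:
  (∃q ∃n (S(n) ∨ ¬S(q))) ∧ (∀i ¬S(i)) ∧ (∃k ¬S(k))
All bound variables are already distinct, so no renaming is needed.
Extract every quantifier outward, since the variables are now distinct and don't occur free across branches:
  ∃q ∃n ∀i ∃k ((S(n) ∨ ¬S(q)) ∧ ¬S(i) ∧ ¬S(k))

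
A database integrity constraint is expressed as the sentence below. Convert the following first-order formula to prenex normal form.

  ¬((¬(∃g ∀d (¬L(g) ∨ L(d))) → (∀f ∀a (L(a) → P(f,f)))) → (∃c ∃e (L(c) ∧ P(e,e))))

∃g ∀d ∀f ∀a ∀c ∀e ((¬L(g) ∨ L(d) ∨ ¬L(a) ∨ P(f,f)) ∧ (¬L(c) ∨ ¬P(e,e)))

Rewrite implications/biconditionals: A → B as ¬A ∨ B.
  ¬(¬(¬¬(∃g ∀d (¬L(g) ∨ L(d))) ∨ (∀f ∀a (¬L(a) ∨ P(f,f)))) ∨ (∃c ∃e (L(c) ∧ P(e,e))))
Push ¬ through the quantifiers and connectives to reach negation normal form:
  ((∃g ∀d (¬L(g) ∨ L(d))) ∨ (∀f ∀a (¬L(a) ∨ P(f,f)))) ∧ (∀c ∀e (¬L(c) ∨ ¬P(e,e)))
All bound variables are already distinct, so no renaming is needed.
Finally move all quantifiers to the prefix:
  ∃g ∀d ∀f ∀a ∀c ∀e ((¬L(g) ∨ L(d) ∨ ¬L(a) ∨ P(f,f)) ∧ (¬L(c) ∨ ¬P(e,e)))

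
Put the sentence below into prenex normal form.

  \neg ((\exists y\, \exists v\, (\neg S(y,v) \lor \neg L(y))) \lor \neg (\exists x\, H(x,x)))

Push ¬ through the quantifiers and connectives to reach negation normal form:
  (\forall y\, \forall v\, (S(y,v) \land L(y))) \land (\exists x\, H(x,x))
All bound variables are already distinct, so no renaming is needed.
Pull the quantifiers to the front (each side's bound variable is not free in the other side):
  \forall y\, \forall v\, \exists x\, (S(y,v) \land L(y) \land H(x,x))

\forall y\, \forall v\, \exists x\, (S(y,v) \land L(y) \land H(x,x))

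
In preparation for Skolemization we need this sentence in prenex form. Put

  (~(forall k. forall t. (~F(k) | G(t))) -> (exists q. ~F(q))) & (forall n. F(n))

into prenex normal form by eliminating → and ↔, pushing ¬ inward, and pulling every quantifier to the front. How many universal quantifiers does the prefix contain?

Rewrite implications/biconditionals: A → B as ¬A ∨ B.
  (~~(forall k. forall t. (~F(k) | G(t))) | (exists q. ~F(q))) & (forall n. F(n))
Drive negations inward (¬∀x A ≡ ∃x ¬A, ¬∃x A ≡ ∀x ¬A, De Morgan for ∧/∨):
  ((forall k. forall t. (~F(k) | G(t))) | (exists q. ~F(q))) & (forall n. F(n))
All bound variables are already distinct, so no renaming is needed.
Pull the quantifiers to the front (each side's bound variable is not free in the other side):
  forall k. forall t. exists q. forall n. ((~F(k) | G(t) | ~F(q)) & F(n))
The prefix is forall k forall t exists q forall n: 3 universal, 1 existential.

3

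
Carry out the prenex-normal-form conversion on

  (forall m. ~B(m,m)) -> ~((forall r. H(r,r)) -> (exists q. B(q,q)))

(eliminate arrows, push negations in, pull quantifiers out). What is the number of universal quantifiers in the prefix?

2

Eliminate → and ↔ using ¬ and ∨.
  ~(forall m. ~B(m,m)) | ~(~(forall r. H(r,r)) | (exists q. B(q,q)))
Drive negations inward (¬∀x A ≡ ∃x ¬A, ¬∃x A ≡ ∀x ¬A, De Morgan for ∧/∨):
  (exists m. B(m,m)) | (forall r. H(r,r)) & (forall q. ~B(q,q))
All bound variables are already distinct, so no renaming is needed.
Pull the quantifiers to the front (each side's bound variable is not free in the other side):
  exists m. forall r. forall q. (B(m,m) | H(r,r) & ~B(q,q))
The prefix is exists m forall r forall q: 2 universal, 1 existential.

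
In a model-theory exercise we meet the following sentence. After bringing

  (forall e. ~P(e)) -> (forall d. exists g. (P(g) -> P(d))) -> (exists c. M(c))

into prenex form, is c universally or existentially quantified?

existential

Eliminate → and ↔ using ¬ and ∨.
  ~(forall e. ~P(e)) | ~(forall d. exists g. (~P(g) | P(d))) | (exists c. M(c))
Drive negations inward (¬∀x A ≡ ∃x ¬A, ¬∃x A ≡ ∀x ¬A, De Morgan for ∧/∨):
  (exists e. P(e)) | (exists d. forall g. (P(g) & ~P(d))) | (exists c. M(c))
Extract every quantifier outward, since the variables are now distinct and don't occur free across branches:
  exists e. exists d. forall g. exists c. (P(e) | P(g) & ~P(d) | M(c))
The quantifier exists c sits under an even number of negations (counting the antecedent side of each →), so it remains existential.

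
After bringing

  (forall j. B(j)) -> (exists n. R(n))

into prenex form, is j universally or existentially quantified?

existential

Rewrite implications/biconditionals: A → B as ¬A ∨ B.
  ~(forall j. B(j)) | (exists n. R(n))
Push ¬ through the quantifiers and connectives to reach negation normal form:
  (exists j. ~B(j)) | (exists n. R(n))
Extract every quantifier outward, since the variables are now distinct and don't occur free across branches:
  exists j. exists n. (~B(j) | R(n))
The quantifier forall j sits under an odd number of negations (counting the antecedent side of each →), so it flips to exists j.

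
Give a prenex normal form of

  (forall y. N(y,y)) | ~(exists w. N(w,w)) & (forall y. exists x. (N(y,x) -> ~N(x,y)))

First replace A → B with ¬A ∨ B.
  (forall y. N(y,y)) | ~(exists w. N(w,w)) & (forall y. exists x. (~N(y,x) | ~N(x,y)))
Drive negations inward (¬∀x A ≡ ∃x ¬A, ¬∃x A ≡ ∀x ¬A, De Morgan for ∧/∨):
  (forall y. N(y,y)) | (forall w. ~N(w,w)) & (forall y. exists x. (~N(y,x) | ~N(x,y)))
Rename bound variables to avoid capture: y↦r.
  (forall y. N(y,y)) | (forall w. ~N(w,w)) & (forall r. exists x. (~N(r,x) | ~N(x,r)))
Finally move all quantifiers to the prefix:
  forall y. forall w. forall r. exists x. (N(y,y) | ~N(w,w) & (~N(r,x) | ~N(x,r)))

forall y. forall w. forall r. exists x. (N(y,y) | ~N(w,w) & (~N(r,x) | ~N(x,r)))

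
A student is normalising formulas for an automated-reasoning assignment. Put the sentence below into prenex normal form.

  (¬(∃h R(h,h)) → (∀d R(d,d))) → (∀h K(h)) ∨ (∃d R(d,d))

∀h ∃d ∀y ∃s (¬R(h,h) ∧ ¬R(d,d) ∨ K(y) ∨ R(s,s))

Rewrite implications/biconditionals: A → B as ¬A ∨ B.
  ¬(¬¬(∃h R(h,h)) ∨ (∀d R(d,d))) ∨ (∀h K(h)) ∨ (∃d R(d,d))
Move each ¬ inward, flipping quantifiers it crosses:
  (∀h ¬R(h,h)) ∧ (∃d ¬R(d,d)) ∨ (∀h K(h)) ∨ (∃d R(d,d))
Standardize variables apart so no two quantifiers bind the same name: h↦y, d↦s.
  (∀h ¬R(h,h)) ∧ (∃d ¬R(d,d)) ∨ (∀y K(y)) ∨ (∃s R(s,s))
Extract every quantifier outward, since the variables are now distinct and don't occur free across branches:
  ∀h ∃d ∀y ∃s (¬R(h,h) ∧ ¬R(d,d) ∨ K(y) ∨ R(s,s))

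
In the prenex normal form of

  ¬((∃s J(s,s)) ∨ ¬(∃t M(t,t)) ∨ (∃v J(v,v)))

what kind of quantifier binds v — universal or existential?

universal

Move each ¬ inward, flipping quantifiers it crosses:
  (∀s ¬J(s,s)) ∧ (∃t M(t,t)) ∧ (∀v ¬J(v,v))
All bound variables are already distinct, so no renaming is needed.
Extract every quantifier outward, since the variables are now distinct and don't occur free across branches:
  ∀s ∃t ∀v (¬J(s,s) ∧ M(t,t) ∧ ¬J(v,v))
The quantifier ∃v sits under an odd number of negations, so it flips to ∀v.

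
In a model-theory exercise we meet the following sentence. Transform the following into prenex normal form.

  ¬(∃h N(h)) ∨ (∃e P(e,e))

∀h ∃e (¬N(h) ∨ P(e,e))

Drive negations inward (¬∀x A ≡ ∃x ¬A, ¬∃x A ≡ ∀x ¬A, De Morgan for ∧/∨):
  (∀h ¬N(h)) ∨ (∃e P(e,e))
All bound variables are already distinct, so no renaming is needed.
Finally move all quantifiers to the prefix:
  ∀h ∃e (¬N(h) ∨ P(e,e))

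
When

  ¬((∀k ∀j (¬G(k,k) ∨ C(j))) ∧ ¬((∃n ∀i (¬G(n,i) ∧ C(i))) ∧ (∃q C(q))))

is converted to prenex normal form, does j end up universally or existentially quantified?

Push ¬ through the quantifiers and connectives to reach negation normal form:
  (∃k ∃j (G(k,k) ∧ ¬C(j))) ∨ (∃n ∀i (¬G(n,i) ∧ C(i))) ∧ (∃q C(q))
All bound variables are already distinct, so no renaming is needed.
Finally move all quantifiers to the prefix:
  ∃k ∃j ∃n ∀i ∃q (G(k,k) ∧ ¬C(j) ∨ ¬G(n,i) ∧ C(i) ∧ C(q))
The quantifier ∀j sits under an odd number of negations, so it flips to ∃j.

existential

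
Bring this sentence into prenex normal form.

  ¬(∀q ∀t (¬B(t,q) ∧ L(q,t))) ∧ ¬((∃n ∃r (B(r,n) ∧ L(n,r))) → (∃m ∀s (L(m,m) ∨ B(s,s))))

Eliminate → and ↔ using ¬ and ∨.
  ¬(∀q ∀t (¬B(t,q) ∧ L(q,t))) ∧ ¬(¬(∃n ∃r (B(r,n) ∧ L(n,r))) ∨ (∃m ∀s (L(m,m) ∨ B(s,s))))
Push ¬ through the quantifiers and connectives to reach negation normal form:
  (∃q ∃t (B(t,q) ∨ ¬L(q,t))) ∧ (∃n ∃r (B(r,n) ∧ L(n,r))) ∧ (∀m ∃s (¬L(m,m) ∧ ¬B(s,s)))
Extract every quantifier outward, since the variables are now distinct and don't occur free across branches:
  ∃q ∃t ∃n ∃r ∀m ∃s ((B(t,q) ∨ ¬L(q,t)) ∧ B(r,n) ∧ L(n,r) ∧ ¬L(m,m) ∧ ¬B(s,s))

∃q ∃t ∃n ∃r ∀m ∃s ((B(t,q) ∨ ¬L(q,t)) ∧ B(r,n) ∧ L(n,r) ∧ ¬L(m,m) ∧ ¬B(s,s))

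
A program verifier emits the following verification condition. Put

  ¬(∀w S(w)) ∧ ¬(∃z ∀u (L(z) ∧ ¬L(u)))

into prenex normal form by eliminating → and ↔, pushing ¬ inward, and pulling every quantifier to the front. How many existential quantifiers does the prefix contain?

2

Move each ¬ inward, flipping quantifiers it crosses:
  (∃w ¬S(w)) ∧ (∀z ∃u (¬L(z) ∨ L(u)))
Finally move all quantifiers to the prefix:
  ∃w ∀z ∃u (¬S(w) ∧ (¬L(z) ∨ L(u)))
The prefix is ∃w ∀z ∃u: 1 universal, 2 existential.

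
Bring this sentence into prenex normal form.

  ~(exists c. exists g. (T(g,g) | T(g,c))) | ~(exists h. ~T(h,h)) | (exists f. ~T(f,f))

Move each ¬ inward, flipping quantifiers it crosses:
  (forall c. forall g. (~T(g,g) & ~T(g,c))) | (forall h. T(h,h)) | (exists f. ~T(f,f))
All bound variables are already distinct, so no renaming is needed.
Extract every quantifier outward, since the variables are now distinct and don't occur free across branches:
  forall c. forall g. forall h. exists f. (~T(g,g) & ~T(g,c) | T(h,h) | ~T(f,f))

forall c. forall g. forall h. exists f. (~T(g,g) & ~T(g,c) | T(h,h) | ~T(f,f))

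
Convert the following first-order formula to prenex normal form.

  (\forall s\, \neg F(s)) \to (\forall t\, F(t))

\exists s\, \forall t\, (F(s) \lor F(t))

Rewrite implications/biconditionals: A → B as ¬A ∨ B.
  \neg (\forall s\, \neg F(s)) \lor (\forall t\, F(t))
Push ¬ through the quantifiers and connectives to reach negation normal form:
  (\exists s\, F(s)) \lor (\forall t\, F(t))
Pull the quantifiers to the front (each side's bound variable is not free in the other side):
  \exists s\, \forall t\, (F(s) \lor F(t))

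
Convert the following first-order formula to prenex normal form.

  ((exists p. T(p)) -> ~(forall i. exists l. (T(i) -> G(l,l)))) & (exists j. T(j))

forall p. exists i. forall l. exists j. ((~T(p) | T(i) & ~G(l,l)) & T(j))

Eliminate → and ↔ using ¬ and ∨.
  (~(exists p. T(p)) | ~(forall i. exists l. (~T(i) | G(l,l)))) & (exists j. T(j))
Push ¬ through the quantifiers and connectives to reach negation normal form:
  ((forall p. ~T(p)) | (exists i. forall l. (T(i) & ~G(l,l)))) & (exists j. T(j))
Extract every quantifier outward, since the variables are now distinct and don't occur free across branches:
  forall p. exists i. forall l. exists j. ((~T(p) | T(i) & ~G(l,l)) & T(j))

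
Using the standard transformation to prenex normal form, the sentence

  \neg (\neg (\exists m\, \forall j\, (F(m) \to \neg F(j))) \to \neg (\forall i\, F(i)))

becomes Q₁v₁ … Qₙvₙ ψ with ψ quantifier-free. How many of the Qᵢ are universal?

Rewrite implications/biconditionals: A → B as ¬A ∨ B.
  \neg (\neg \neg (\exists m\, \forall j\, (\neg F(m) \lor \neg F(j))) \lor \neg (\forall i\, F(i)))
Drive negations inward (¬∀x A ≡ ∃x ¬A, ¬∃x A ≡ ∀x ¬A, De Morgan for ∧/∨):
  (\forall m\, \exists j\, (F(m) \land F(j))) \land (\forall i\, F(i))
All bound variables are already distinct, so no renaming is needed.
Pull the quantifiers to the front (each side's bound variable is not free in the other side):
  \forall m\, \exists j\, \forall i\, (F(m) \land F(j) \land F(i))
The prefix is \forall m \exists j \forall i: 2 universal, 1 existential.

2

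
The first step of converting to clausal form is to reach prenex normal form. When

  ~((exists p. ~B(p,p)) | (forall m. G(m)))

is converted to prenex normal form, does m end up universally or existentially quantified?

existential

Push ¬ through the quantifiers and connectives to reach negation normal form:
  (forall p. B(p,p)) & (exists m. ~G(m))
Finally move all quantifiers to the prefix:
  forall p. exists m. (B(p,p) & ~G(m))
The quantifier forall m sits under an odd number of negations, so it flips to exists m.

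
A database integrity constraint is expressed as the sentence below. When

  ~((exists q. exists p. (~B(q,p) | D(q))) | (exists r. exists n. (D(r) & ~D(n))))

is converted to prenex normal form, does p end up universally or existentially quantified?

universal

Drive negations inward (¬∀x A ≡ ∃x ¬A, ¬∃x A ≡ ∀x ¬A, De Morgan for ∧/∨):
  (forall q. forall p. (B(q,p) & ~D(q))) & (forall r. forall n. (~D(r) | D(n)))
Pull the quantifiers to the front (each side's bound variable is not free in the other side):
  forall q. forall p. forall r. forall n. (B(q,p) & ~D(q) & (~D(r) | D(n)))
The quantifier exists p sits under an odd number of negations, so it flips to forall p.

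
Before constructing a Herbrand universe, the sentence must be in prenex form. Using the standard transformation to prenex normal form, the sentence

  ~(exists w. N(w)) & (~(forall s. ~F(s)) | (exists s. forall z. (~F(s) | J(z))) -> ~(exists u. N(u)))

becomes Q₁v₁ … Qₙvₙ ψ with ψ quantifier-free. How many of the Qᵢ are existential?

First replace A → B with ¬A ∨ B.
  ~(exists w. N(w)) & (~(~(forall s. ~F(s)) | (exists s. forall z. (~F(s) | J(z)))) | ~(exists u. N(u)))
Drive negations inward (¬∀x A ≡ ∃x ¬A, ¬∃x A ≡ ∀x ¬A, De Morgan for ∧/∨):
  (forall w. ~N(w)) & ((forall s. ~F(s)) & (forall s. exists z. (F(s) & ~J(z))) | (forall u. ~N(u)))
Give each quantifier a distinct variable: s↦z1.
  (forall w. ~N(w)) & ((forall s. ~F(s)) & (forall z1. exists z. (F(z1) & ~J(z))) | (forall u. ~N(u)))
Finally move all quantifiers to the prefix:
  forall w. forall s. forall z1. exists z. forall u. (~N(w) & (~F(s) & F(z1) & ~J(z) | ~N(u)))
The prefix is forall w forall s forall z1 exists z forall u: 4 universal, 1 existential.

1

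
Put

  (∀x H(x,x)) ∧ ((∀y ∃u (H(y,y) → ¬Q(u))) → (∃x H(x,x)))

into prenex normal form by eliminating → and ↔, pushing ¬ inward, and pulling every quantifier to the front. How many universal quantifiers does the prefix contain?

Rewrite implications/biconditionals: A → B as ¬A ∨ B.
  (∀x H(x,x)) ∧ (¬(∀y ∃u (¬H(y,y) ∨ ¬Q(u))) ∨ (∃x H(x,x)))
Drive negations inward (¬∀x A ≡ ∃x ¬A, ¬∃x A ≡ ∀x ¬A, De Morgan for ∧/∨):
  (∀x H(x,x)) ∧ ((∃y ∀u (H(y,y) ∧ Q(u))) ∨ (∃x H(x,x)))
Standardize variables apart so no two quantifiers bind the same name: x↦v.
  (∀x H(x,x)) ∧ ((∃y ∀u (H(y,y) ∧ Q(u))) ∨ (∃v H(v,v)))
Pull the quantifiers to the front (each side's bound variable is not free in the other side):
  ∀x ∃y ∀u ∃v (H(x,x) ∧ (H(y,y) ∧ Q(u) ∨ H(v,v)))
The prefix is ∀x ∃y ∀u ∃v: 2 universal, 2 existential.

2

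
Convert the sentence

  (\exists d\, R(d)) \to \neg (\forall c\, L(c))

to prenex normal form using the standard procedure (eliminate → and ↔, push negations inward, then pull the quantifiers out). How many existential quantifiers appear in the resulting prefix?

1

Eliminate → and ↔ using ¬ and ∨.
  \neg (\exists d\, R(d)) \lor \neg (\forall c\, L(c))
Push ¬ through the quantifiers and connectives to reach negation normal form:
  (\forall d\, \neg R(d)) \lor (\exists c\, \neg L(c))
Finally move all quantifiers to the prefix:
  \forall d\, \exists c\, (\neg R(d) \lor \neg L(c))
The prefix is \forall d \exists c: 1 universal, 1 existential.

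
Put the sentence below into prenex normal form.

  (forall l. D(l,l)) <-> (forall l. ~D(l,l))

exists l. forall u1. exists w1. forall c. ((~D(l,l) | ~D(u1,u1)) & (D(w1,w1) | D(c,c)))

First replace A → B with ¬A ∨ B; A ↔ B as (¬A ∨ B) ∧ (¬B ∨ A).
  (~(forall l. D(l,l)) | (forall l. ~D(l,l))) & (~(forall l. ~D(l,l)) | (forall l. D(l,l)))
Push ¬ through the quantifiers and connectives to reach negation normal form:
  ((exists l. ~D(l,l)) | (forall l. ~D(l,l))) & ((exists l. D(l,l)) | (forall l. D(l,l)))
Rename bound variables to avoid capture: l↦u1, l↦w1, l↦c.
  ((exists l. ~D(l,l)) | (forall u1. ~D(u1,u1))) & ((exists w1. D(w1,w1)) | (forall c. D(c,c)))
Finally move all quantifiers to the prefix:
  exists l. forall u1. exists w1. forall c. ((~D(l,l) | ~D(u1,u1)) & (D(w1,w1) | D(c,c)))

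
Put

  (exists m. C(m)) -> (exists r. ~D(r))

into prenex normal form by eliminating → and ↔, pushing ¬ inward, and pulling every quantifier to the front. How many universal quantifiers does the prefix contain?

1

Rewrite implications/biconditionals: A → B as ¬A ∨ B.
  ~(exists m. C(m)) | (exists r. ~D(r))
Push ¬ through the quantifiers and connectives to reach negation normal form:
  (forall m. ~C(m)) | (exists r. ~D(r))
All bound variables are already distinct, so no renaming is needed.
Pull the quantifiers to the front (each side's bound variable is not free in the other side):
  forall m. exists r. (~C(m) | ~D(r))
The prefix is forall m exists r: 1 universal, 1 existential.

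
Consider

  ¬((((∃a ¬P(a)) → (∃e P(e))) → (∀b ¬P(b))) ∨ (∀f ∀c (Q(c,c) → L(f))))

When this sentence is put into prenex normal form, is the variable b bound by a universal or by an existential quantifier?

existential

Rewrite implications/biconditionals: A → B as ¬A ∨ B.
  ¬(¬(¬(∃a ¬P(a)) ∨ (∃e P(e))) ∨ (∀b ¬P(b)) ∨ (∀f ∀c (¬Q(c,c) ∨ L(f))))
Move each ¬ inward, flipping quantifiers it crosses:
  ((∀a P(a)) ∨ (∃e P(e))) ∧ (∃b P(b)) ∧ (∃f ∃c (Q(c,c) ∧ ¬L(f)))
Extract every quantifier outward, since the variables are now distinct and don't occur free across branches:
  ∀a ∃e ∃b ∃f ∃c ((P(a) ∨ P(e)) ∧ P(b) ∧ Q(c,c) ∧ ¬L(f))
The quantifier ∀b sits under an odd number of negations (counting the antecedent side of each →), so it flips to ∃b.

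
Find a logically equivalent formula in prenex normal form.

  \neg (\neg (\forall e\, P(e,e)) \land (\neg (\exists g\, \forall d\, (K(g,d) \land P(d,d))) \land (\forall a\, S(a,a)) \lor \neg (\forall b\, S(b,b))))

\forall e\, \exists g\, \forall d\, \exists a\, \forall b\, (P(e,e) \lor (K(g,d) \land P(d,d) \lor \neg S(a,a)) \land S(b,b))

Move each ¬ inward, flipping quantifiers it crosses:
  (\forall e\, P(e,e)) \lor ((\exists g\, \forall d\, (K(g,d) \land P(d,d))) \lor (\exists a\, \neg S(a,a))) \land (\forall b\, S(b,b))
All bound variables are already distinct, so no renaming is needed.
Finally move all quantifiers to the prefix:
  \forall e\, \exists g\, \forall d\, \exists a\, \forall b\, (P(e,e) \lor (K(g,d) \land P(d,d) \lor \neg S(a,a)) \land S(b,b))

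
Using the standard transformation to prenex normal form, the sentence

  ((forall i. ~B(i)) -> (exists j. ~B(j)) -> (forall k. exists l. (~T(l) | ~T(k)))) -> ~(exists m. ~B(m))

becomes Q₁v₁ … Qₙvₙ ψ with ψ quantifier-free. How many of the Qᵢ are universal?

3

First replace A → B with ¬A ∨ B.
  ~(~(forall i. ~B(i)) | ~(exists j. ~B(j)) | (forall k. exists l. (~T(l) | ~T(k)))) | ~(exists m. ~B(m))
Move each ¬ inward, flipping quantifiers it crosses:
  (forall i. ~B(i)) & (exists j. ~B(j)) & (exists k. forall l. (T(l) & T(k))) | (forall m. B(m))
All bound variables are already distinct, so no renaming is needed.
Extract every quantifier outward, since the variables are now distinct and don't occur free across branches:
  forall i. exists j. exists k. forall l. forall m. (~B(i) & ~B(j) & T(l) & T(k) | B(m))
The prefix is forall i exists j exists k forall l forall m: 3 universal, 2 existential.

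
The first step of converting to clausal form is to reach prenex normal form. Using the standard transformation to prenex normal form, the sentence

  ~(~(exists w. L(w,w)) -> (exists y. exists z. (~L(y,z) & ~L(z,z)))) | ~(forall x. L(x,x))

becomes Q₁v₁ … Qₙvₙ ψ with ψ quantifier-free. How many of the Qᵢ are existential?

Eliminate → and ↔ using ¬ and ∨.
  ~(~~(exists w. L(w,w)) | (exists y. exists z. (~L(y,z) & ~L(z,z)))) | ~(forall x. L(x,x))
Drive negations inward (¬∀x A ≡ ∃x ¬A, ¬∃x A ≡ ∀x ¬A, De Morgan for ∧/∨):
  (forall w. ~L(w,w)) & (forall y. forall z. (L(y,z) | L(z,z))) | (exists x. ~L(x,x))
Pull the quantifiers to the front (each side's bound variable is not free in the other side):
  forall w. forall y. forall z. exists x. (~L(w,w) & (L(y,z) | L(z,z)) | ~L(x,x))
The prefix is forall w forall y forall z exists x: 3 universal, 1 existential.

1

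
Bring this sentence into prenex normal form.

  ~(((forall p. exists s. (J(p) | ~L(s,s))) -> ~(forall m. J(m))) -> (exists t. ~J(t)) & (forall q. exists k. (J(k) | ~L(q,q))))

exists p. forall s. exists m. forall t. exists q. forall k. ((~J(p) & L(s,s) | ~J(m)) & (J(t) | ~J(k) & L(q,q)))

Rewrite implications/biconditionals: A → B as ¬A ∨ B.
  ~(~(~(forall p. exists s. (J(p) | ~L(s,s))) | ~(forall m. J(m))) | (exists t. ~J(t)) & (forall q. exists k. (J(k) | ~L(q,q))))
Push ¬ through the quantifiers and connectives to reach negation normal form:
  ((exists p. forall s. (~J(p) & L(s,s))) | (exists m. ~J(m))) & ((forall t. J(t)) | (exists q. forall k. (~J(k) & L(q,q))))
Finally move all quantifiers to the prefix:
  exists p. forall s. exists m. forall t. exists q. forall k. ((~J(p) & L(s,s) | ~J(m)) & (J(t) | ~J(k) & L(q,q)))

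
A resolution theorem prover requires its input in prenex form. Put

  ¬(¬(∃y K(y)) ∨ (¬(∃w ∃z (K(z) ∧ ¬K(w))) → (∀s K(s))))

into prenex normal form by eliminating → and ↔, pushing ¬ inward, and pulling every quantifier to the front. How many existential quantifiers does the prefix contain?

Rewrite implications/biconditionals: A → B as ¬A ∨ B.
  ¬(¬(∃y K(y)) ∨ ¬¬(∃w ∃z (K(z) ∧ ¬K(w))) ∨ (∀s K(s)))
Push ¬ through the quantifiers and connectives to reach negation normal form:
  (∃y K(y)) ∧ (∀w ∀z (¬K(z) ∨ K(w))) ∧ (∃s ¬K(s))
All bound variables are already distinct, so no renaming is needed.
Finally move all quantifiers to the prefix:
  ∃y ∀w ∀z ∃s (K(y) ∧ (¬K(z) ∨ K(w)) ∧ ¬K(s))
The prefix is ∃y ∀w ∀z ∃s: 2 universal, 2 existential.

2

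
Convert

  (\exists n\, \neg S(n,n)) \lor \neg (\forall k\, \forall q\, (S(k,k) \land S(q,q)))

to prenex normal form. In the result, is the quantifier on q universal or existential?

existential

Move each ¬ inward, flipping quantifiers it crosses:
  (\exists n\, \neg S(n,n)) \lor (\exists k\, \exists q\, (\neg S(k,k) \lor \neg S(q,q)))
Finally move all quantifiers to the prefix:
  \exists n\, \exists k\, \exists q\, (\neg S(n,n) \lor \neg S(k,k) \lor \neg S(q,q))
The quantifier \forall q sits under an odd number of negations, so it flips to \exists q.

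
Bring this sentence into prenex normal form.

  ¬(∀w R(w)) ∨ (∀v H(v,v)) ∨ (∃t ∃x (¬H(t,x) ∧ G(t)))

∃w ∀v ∃t ∃x (¬R(w) ∨ H(v,v) ∨ ¬H(t,x) ∧ G(t))

Push ¬ through the quantifiers and connectives to reach negation normal form:
  (∃w ¬R(w)) ∨ (∀v H(v,v)) ∨ (∃t ∃x (¬H(t,x) ∧ G(t)))
Pull the quantifiers to the front (each side's bound variable is not free in the other side):
  ∃w ∀v ∃t ∃x (¬R(w) ∨ H(v,v) ∨ ¬H(t,x) ∧ G(t))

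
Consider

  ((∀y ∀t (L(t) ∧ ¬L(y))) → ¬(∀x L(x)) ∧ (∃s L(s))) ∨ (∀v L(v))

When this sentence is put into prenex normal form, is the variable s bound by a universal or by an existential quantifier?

Eliminate → and ↔ using ¬ and ∨.
  ¬(∀y ∀t (L(t) ∧ ¬L(y))) ∨ ¬(∀x L(x)) ∧ (∃s L(s)) ∨ (∀v L(v))
Push ¬ through the quantifiers and connectives to reach negation normal form:
  (∃y ∃t (¬L(t) ∨ L(y))) ∨ (∃x ¬L(x)) ∧ (∃s L(s)) ∨ (∀v L(v))
All bound variables are already distinct, so no renaming is needed.
Finally move all quantifiers to the prefix:
  ∃y ∃t ∃x ∃s ∀v (¬L(t) ∨ L(y) ∨ ¬L(x) ∧ L(s) ∨ L(v))
The quantifier ∃s sits under an even number of negations (counting the antecedent side of each →), so it remains existential.

existential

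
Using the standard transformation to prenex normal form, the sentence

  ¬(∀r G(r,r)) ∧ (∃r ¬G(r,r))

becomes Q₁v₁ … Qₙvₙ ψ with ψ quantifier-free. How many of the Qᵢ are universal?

Drive negations inward (¬∀x A ≡ ∃x ¬A, ¬∃x A ≡ ∀x ¬A, De Morgan for ∧/∨):
  (∃r ¬G(r,r)) ∧ (∃r ¬G(r,r))
Rename bound variables to avoid capture: r↦z.
  (∃r ¬G(r,r)) ∧ (∃z ¬G(z,z))
Finally move all quantifiers to the prefix:
  ∃r ∃z (¬G(r,r) ∧ ¬G(z,z))
The prefix is ∃r ∃z: 0 universal, 2 existential.

0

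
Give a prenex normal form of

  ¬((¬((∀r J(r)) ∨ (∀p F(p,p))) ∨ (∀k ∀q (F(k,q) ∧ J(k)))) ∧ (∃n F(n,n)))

∀r ∀p ∃k ∃q ∀n ((J(r) ∨ F(p,p)) ∧ (¬F(k,q) ∨ ¬J(k)) ∨ ¬F(n,n))

Push ¬ through the quantifiers and connectives to reach negation normal form:
  ((∀r J(r)) ∨ (∀p F(p,p))) ∧ (∃k ∃q (¬F(k,q) ∨ ¬J(k))) ∨ (∀n ¬F(n,n))
All bound variables are already distinct, so no renaming is needed.
Pull the quantifiers to the front (each side's bound variable is not free in the other side):
  ∀r ∀p ∃k ∃q ∀n ((J(r) ∨ F(p,p)) ∧ (¬F(k,q) ∨ ¬J(k)) ∨ ¬F(n,n))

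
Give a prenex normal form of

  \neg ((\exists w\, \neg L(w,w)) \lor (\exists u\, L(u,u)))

Move each ¬ inward, flipping quantifiers it crosses:
  (\forall w\, L(w,w)) \land (\forall u\, \neg L(u,u))
All bound variables are already distinct, so no renaming is needed.
Pull the quantifiers to the front (each side's bound variable is not free in the other side):
  \forall w\, \forall u\, (L(w,w) \land \neg L(u,u))

\forall w\, \forall u\, (L(w,w) \land \neg L(u,u))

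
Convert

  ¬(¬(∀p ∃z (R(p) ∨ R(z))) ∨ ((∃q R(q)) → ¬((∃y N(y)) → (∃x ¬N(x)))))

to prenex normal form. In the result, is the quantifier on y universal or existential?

universal

Eliminate → and ↔ using ¬ and ∨.
  ¬(¬(∀p ∃z (R(p) ∨ R(z))) ∨ ¬(∃q R(q)) ∨ ¬(¬(∃y N(y)) ∨ (∃x ¬N(x))))
Move each ¬ inward, flipping quantifiers it crosses:
  (∀p ∃z (R(p) ∨ R(z))) ∧ (∃q R(q)) ∧ ((∀y ¬N(y)) ∨ (∃x ¬N(x)))
Extract every quantifier outward, since the variables are now distinct and don't occur free across branches:
  ∀p ∃z ∃q ∀y ∃x ((R(p) ∨ R(z)) ∧ R(q) ∧ (¬N(y) ∨ ¬N(x)))
The quantifier ∃y sits under an odd number of negations (counting the antecedent side of each →), so it flips to ∀y.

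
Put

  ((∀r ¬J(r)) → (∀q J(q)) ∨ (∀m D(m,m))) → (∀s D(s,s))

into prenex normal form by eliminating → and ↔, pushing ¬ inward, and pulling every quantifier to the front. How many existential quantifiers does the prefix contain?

2

Eliminate → and ↔ using ¬ and ∨.
  ¬(¬(∀r ¬J(r)) ∨ (∀q J(q)) ∨ (∀m D(m,m))) ∨ (∀s D(s,s))
Move each ¬ inward, flipping quantifiers it crosses:
  (∀r ¬J(r)) ∧ (∃q ¬J(q)) ∧ (∃m ¬D(m,m)) ∨ (∀s D(s,s))
Pull the quantifiers to the front (each side's bound variable is not free in the other side):
  ∀r ∃q ∃m ∀s (¬J(r) ∧ ¬J(q) ∧ ¬D(m,m) ∨ D(s,s))
The prefix is ∀r ∃q ∃m ∀s: 2 universal, 2 existential.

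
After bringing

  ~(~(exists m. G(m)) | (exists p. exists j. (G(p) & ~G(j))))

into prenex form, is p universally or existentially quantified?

Move each ¬ inward, flipping quantifiers it crosses:
  (exists m. G(m)) & (forall p. forall j. (~G(p) | G(j)))
All bound variables are already distinct, so no renaming is needed.
Finally move all quantifiers to the prefix:
  exists m. forall p. forall j. (G(m) & (~G(p) | G(j)))
The quantifier exists p sits under an odd number of negations, so it flips to forall p.

universal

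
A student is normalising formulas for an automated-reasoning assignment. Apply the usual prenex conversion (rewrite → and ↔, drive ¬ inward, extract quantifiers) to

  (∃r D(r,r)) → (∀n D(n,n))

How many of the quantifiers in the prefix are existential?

Rewrite implications/biconditionals: A → B as ¬A ∨ B.
  ¬(∃r D(r,r)) ∨ (∀n D(n,n))
Push ¬ through the quantifiers and connectives to reach negation normal form:
  (∀r ¬D(r,r)) ∨ (∀n D(n,n))
Finally move all quantifiers to the prefix:
  ∀r ∀n (¬D(r,r) ∨ D(n,n))
The prefix is ∀r ∀n: 2 universal, 0 existential.

0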